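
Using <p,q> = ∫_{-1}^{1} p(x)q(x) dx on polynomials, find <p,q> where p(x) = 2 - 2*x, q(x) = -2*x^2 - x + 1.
<p,q> = 8/3

Expand the product: p(x)·q(x) = 4*x^3 - 2*x^2 - 4*x + 2.
∫_{-1}^{1} of each monomial x^k gives [2/(k+1) if k even, 0 if k odd]. Integrating term-by-term (or equivalently evaluating the antiderivative F(x) = x^4 - 2*x^3/3 - 2*x^2 + 2*x at the endpoints):
  F(1) − F(−1) = 1/3 − (-7/3) = 8/3.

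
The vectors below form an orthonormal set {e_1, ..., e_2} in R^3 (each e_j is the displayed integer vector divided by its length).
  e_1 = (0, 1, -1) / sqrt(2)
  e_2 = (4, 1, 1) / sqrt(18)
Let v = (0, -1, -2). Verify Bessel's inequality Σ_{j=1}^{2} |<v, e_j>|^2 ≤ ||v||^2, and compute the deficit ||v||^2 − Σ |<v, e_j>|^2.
Σ |<v, e_j>|^2 = 1; ||v||^2 = 5; deficit = 4

Write each e_j = u_j / sqrt(<u_j, u_j>) where u_j is the displayed integer vector. Then <v, e_j> = <v, u_j> / sqrt(<u_j, u_j>), so |<v, e_j>|^2 = <v, u_j>^2 / <u_j, u_j>.
Coefficients: <v, e_1> = 1/sqrt(2), <v, e_2> = -3/sqrt(18).
Square and sum: Σ |<v, e_j>|^2 = 1.
Compute ||v||^2 = v·v = 5.
Deficit = 5 − 1 = 4 ≥ 0, confirming Bessel's inequality. (The deficit equals ||v − Σ <v,e_j> e_j||^2, the squared distance from v to span{e_j}.)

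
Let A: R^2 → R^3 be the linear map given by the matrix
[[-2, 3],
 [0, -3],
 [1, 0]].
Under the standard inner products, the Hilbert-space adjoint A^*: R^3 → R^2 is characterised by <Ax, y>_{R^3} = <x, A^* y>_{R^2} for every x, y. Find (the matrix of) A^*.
A^* = A^T =
[[-2, 0, 1],
 [3, -3, 0]]

For real matrices with standard dot products, the defining identity <Ax, y> = <x, A^* y> gives (Ax)^T y = x^T (A^*) y, i.e. x^T A^T y = x^T (A^*) y. Since this holds for all x, y, we must have A^* = A^T. Therefore
A^* =
[[-2, 0, 1],
 [3, -3, 0]].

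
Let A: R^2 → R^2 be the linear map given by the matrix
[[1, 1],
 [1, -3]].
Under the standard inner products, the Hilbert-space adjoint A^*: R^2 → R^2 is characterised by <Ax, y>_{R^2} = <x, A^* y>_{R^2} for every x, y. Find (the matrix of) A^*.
A^* = A^T =
[[1, 1],
 [1, -3]]

For real matrices with standard dot products, the defining identity <Ax, y> = <x, A^* y> gives (Ax)^T y = x^T (A^*) y, i.e. x^T A^T y = x^T (A^*) y. Since this holds for all x, y, we must have A^* = A^T. Therefore
A^* =
[[1, 1],
 [1, -3]].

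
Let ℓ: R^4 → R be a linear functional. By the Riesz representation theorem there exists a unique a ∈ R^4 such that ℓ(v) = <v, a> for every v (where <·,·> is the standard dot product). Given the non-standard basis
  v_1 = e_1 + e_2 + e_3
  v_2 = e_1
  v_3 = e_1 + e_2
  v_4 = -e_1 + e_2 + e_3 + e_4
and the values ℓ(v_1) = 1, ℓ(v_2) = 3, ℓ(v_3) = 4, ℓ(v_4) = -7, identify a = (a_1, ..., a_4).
a = (3, 1, -3, -2)

Write a = (a_1, ..., a_4) in the standard basis. For each basis vector v_i, ℓ(v_i) = <v_i, a> is a linear equation in the a_j's. Collect the n equations into a matrix system V a = ℓ, where row i of V is v_i (expressed in the standard basis). Since V is invertible (lower-triangular with 1s on the diagonal, up to permutation), solve by back-substitution:
  V =
[[1, 1, 1, 0],
 [1, 0, 0, 0],
 [1, 1, 0, 0],
 [-1, 1, 1, 1]]
  V a = (1, 3, 4, -7)
Solving gives a = (3, 1, -3, -2).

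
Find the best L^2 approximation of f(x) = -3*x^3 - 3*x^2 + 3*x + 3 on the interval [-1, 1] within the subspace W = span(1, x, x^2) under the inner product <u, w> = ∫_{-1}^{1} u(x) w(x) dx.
g(x) = -3*x^2 + 6*x/5 + 3

The best approximation g ∈ W is the orthogonal projection of f onto W. Writing g = a_0 + a_1 x + a_2 x^2, the coefficients solve the normal equations G · a = b where
  G_{ij} = <φ_i, φ_j> and b_i = <f, φ_i>, with φ_0 = 1, φ_1 = x, φ_2 = x^2.
G =
  [2, 0, 2/3]
  [0, 2/3, 0]
  [2/3, 0, 2/5],
b = (4, 4/5, 4/5).
Solving gives a_0 = 3, a_1 = 6/5, a_2 = -3, so
  g(x) = -3*x^2 + 6*x/5 + 3.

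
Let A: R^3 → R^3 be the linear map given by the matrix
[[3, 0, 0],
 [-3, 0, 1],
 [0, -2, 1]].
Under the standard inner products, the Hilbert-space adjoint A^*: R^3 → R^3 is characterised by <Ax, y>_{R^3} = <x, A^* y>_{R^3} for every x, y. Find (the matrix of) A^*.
A^* = A^T =
[[3, -3, 0],
 [0, 0, -2],
 [0, 1, 1]]

For real matrices with standard dot products, the defining identity <Ax, y> = <x, A^* y> gives (Ax)^T y = x^T (A^*) y, i.e. x^T A^T y = x^T (A^*) y. Since this holds for all x, y, we must have A^* = A^T. Therefore
A^* =
[[3, -3, 0],
 [0, 0, -2],
 [0, 1, 1]].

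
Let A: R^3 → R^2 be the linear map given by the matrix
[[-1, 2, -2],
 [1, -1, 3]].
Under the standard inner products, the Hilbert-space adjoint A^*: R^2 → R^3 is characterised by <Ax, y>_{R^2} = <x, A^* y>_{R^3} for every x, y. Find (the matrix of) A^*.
A^* = A^T =
[[-1, 1],
 [2, -1],
 [-2, 3]]

For real matrices with standard dot products, the defining identity <Ax, y> = <x, A^* y> gives (Ax)^T y = x^T (A^*) y, i.e. x^T A^T y = x^T (A^*) y. Since this holds for all x, y, we must have A^* = A^T. Therefore
A^* =
[[-1, 1],
 [2, -1],
 [-2, 3]].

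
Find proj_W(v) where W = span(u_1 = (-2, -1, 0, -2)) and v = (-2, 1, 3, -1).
proj_W(v) = (-10/9, -5/9, 0, -10/9)

Set up U = [u_1 | ... | u_1] ∈ R^(4×1). The projector onto W = col(U) is P = U (U^T U)^(-1) U^T.
Compute U^T U =
  [9],
and U^T v = (5).
Solve U^T U · c = U^T v for the coefficients: c = (5/9). The projection is proj_W(v) = U c.
Check: (v - proj_W(v)) · u_1 = 0  (should be 0).
Result: proj_W(v) = (-10/9, -5/9, 0, -10/9).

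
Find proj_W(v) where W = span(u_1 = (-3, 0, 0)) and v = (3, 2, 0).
proj_W(v) = (3, 0, 0)

Set up U = [u_1 | ... | u_1] ∈ R^(3×1). The projector onto W = col(U) is P = U (U^T U)^(-1) U^T.
Compute U^T U =
  [9],
and U^T v = (-9).
Solve U^T U · c = U^T v for the coefficients: c = (-1). The projection is proj_W(v) = U c.
Check: (v - proj_W(v)) · u_1 = 0  (should be 0).
Result: proj_W(v) = (3, 0, 0).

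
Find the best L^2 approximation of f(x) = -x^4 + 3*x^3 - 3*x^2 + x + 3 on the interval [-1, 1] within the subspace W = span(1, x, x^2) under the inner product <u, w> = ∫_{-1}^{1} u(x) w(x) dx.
g(x) = -27*x^2/7 + 14*x/5 + 108/35

The best approximation g ∈ W is the orthogonal projection of f onto W. Writing g = a_0 + a_1 x + a_2 x^2, the coefficients solve the normal equations G · a = b where
  G_{ij} = <φ_i, φ_j> and b_i = <f, φ_i>, with φ_0 = 1, φ_1 = x, φ_2 = x^2.
G =
  [2, 0, 2/3]
  [0, 2/3, 0]
  [2/3, 0, 2/5],
b = (18/5, 28/15, 18/35).
Solving gives a_0 = 108/35, a_1 = 14/5, a_2 = -27/7, so
  g(x) = -27*x^2/7 + 14*x/5 + 108/35.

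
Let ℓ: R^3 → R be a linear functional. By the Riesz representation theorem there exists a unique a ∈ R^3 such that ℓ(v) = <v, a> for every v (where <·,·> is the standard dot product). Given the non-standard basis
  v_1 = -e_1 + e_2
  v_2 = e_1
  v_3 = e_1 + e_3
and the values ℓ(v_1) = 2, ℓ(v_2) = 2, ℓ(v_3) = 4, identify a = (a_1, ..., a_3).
a = (2, 4, 2)

Write a = (a_1, ..., a_3) in the standard basis. For each basis vector v_i, ℓ(v_i) = <v_i, a> is a linear equation in the a_j's. Collect the n equations into a matrix system V a = ℓ, where row i of V is v_i (expressed in the standard basis). Since V is invertible (lower-triangular with 1s on the diagonal, up to permutation), solve by back-substitution:
  V =
[[-1, 1, 0],
 [1, 0, 0],
 [1, 0, 1]]
  V a = (2, 2, 4)
Solving gives a = (2, 4, 2).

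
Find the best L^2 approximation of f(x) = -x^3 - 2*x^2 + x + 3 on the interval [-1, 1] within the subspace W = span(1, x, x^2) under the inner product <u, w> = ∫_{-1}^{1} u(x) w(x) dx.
g(x) = -2*x^2 + 2*x/5 + 3

The best approximation g ∈ W is the orthogonal projection of f onto W. Writing g = a_0 + a_1 x + a_2 x^2, the coefficients solve the normal equations G · a = b where
  G_{ij} = <φ_i, φ_j> and b_i = <f, φ_i>, with φ_0 = 1, φ_1 = x, φ_2 = x^2.
G =
  [2, 0, 2/3]
  [0, 2/3, 0]
  [2/3, 0, 2/5],
b = (14/3, 4/15, 6/5).
Solving gives a_0 = 3, a_1 = 2/5, a_2 = -2, so
  g(x) = -2*x^2 + 2*x/5 + 3.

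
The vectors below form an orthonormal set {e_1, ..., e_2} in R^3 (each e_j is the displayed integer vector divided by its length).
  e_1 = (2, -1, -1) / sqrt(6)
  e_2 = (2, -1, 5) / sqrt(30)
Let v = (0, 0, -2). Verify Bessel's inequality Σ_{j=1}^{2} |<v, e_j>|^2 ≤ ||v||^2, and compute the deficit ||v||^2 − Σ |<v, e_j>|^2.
Σ |<v, e_j>|^2 = 4; ||v||^2 = 4; deficit = 0

Write each e_j = u_j / sqrt(<u_j, u_j>) where u_j is the displayed integer vector. Then <v, e_j> = <v, u_j> / sqrt(<u_j, u_j>), so |<v, e_j>|^2 = <v, u_j>^2 / <u_j, u_j>.
Coefficients: <v, e_1> = 2/sqrt(6), <v, e_2> = -10/sqrt(30).
Square and sum: Σ |<v, e_j>|^2 = 4.
Compute ||v||^2 = v·v = 4.
Deficit = 4 − 4 = 0 ≥ 0, confirming Bessel's inequality. (The deficit equals ||v − Σ <v,e_j> e_j||^2, the squared distance from v to span{e_j}.)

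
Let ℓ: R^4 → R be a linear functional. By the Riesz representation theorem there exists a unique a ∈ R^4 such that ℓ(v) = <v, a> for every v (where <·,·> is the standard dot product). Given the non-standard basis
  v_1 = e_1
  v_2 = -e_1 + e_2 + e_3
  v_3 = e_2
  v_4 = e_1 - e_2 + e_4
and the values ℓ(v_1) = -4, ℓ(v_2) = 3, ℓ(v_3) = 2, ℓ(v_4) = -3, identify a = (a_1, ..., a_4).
a = (-4, 2, -3, 3)

Write a = (a_1, ..., a_4) in the standard basis. For each basis vector v_i, ℓ(v_i) = <v_i, a> is a linear equation in the a_j's. Collect the n equations into a matrix system V a = ℓ, where row i of V is v_i (expressed in the standard basis). Since V is invertible (lower-triangular with 1s on the diagonal, up to permutation), solve by back-substitution:
  V =
[[1, 0, 0, 0],
 [-1, 1, 1, 0],
 [0, 1, 0, 0],
 [1, -1, 0, 1]]
  V a = (-4, 3, 2, -3)
Solving gives a = (-4, 2, -3, 3).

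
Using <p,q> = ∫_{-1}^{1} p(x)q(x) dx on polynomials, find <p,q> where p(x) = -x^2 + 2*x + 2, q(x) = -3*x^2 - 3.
<p,q> = -64/5

Expand the product: p(x)·q(x) = 3*x^4 - 6*x^3 - 3*x^2 - 6*x - 6.
∫_{-1}^{1} of each monomial x^k gives [2/(k+1) if k even, 0 if k odd]. Integrating term-by-term (or equivalently evaluating the antiderivative F(x) = 3*x^5/5 - 3*x^4/2 - x^3 - 3*x^2 - 6*x at the endpoints):
  F(1) − F(−1) = -109/10 − (19/10) = -64/5.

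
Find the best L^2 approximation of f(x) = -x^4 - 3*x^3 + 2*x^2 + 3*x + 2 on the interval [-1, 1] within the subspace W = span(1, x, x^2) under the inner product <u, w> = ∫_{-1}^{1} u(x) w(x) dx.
g(x) = 8*x^2/7 + 6*x/5 + 73/35

The best approximation g ∈ W is the orthogonal projection of f onto W. Writing g = a_0 + a_1 x + a_2 x^2, the coefficients solve the normal equations G · a = b where
  G_{ij} = <φ_i, φ_j> and b_i = <f, φ_i>, with φ_0 = 1, φ_1 = x, φ_2 = x^2.
G =
  [2, 0, 2/3]
  [0, 2/3, 0]
  [2/3, 0, 2/5],
b = (74/15, 4/5, 194/105).
Solving gives a_0 = 73/35, a_1 = 6/5, a_2 = 8/7, so
  g(x) = 8*x^2/7 + 6*x/5 + 73/35.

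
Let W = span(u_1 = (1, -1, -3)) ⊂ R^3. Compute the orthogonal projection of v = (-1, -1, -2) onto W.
proj_W(v) = (6/11, -6/11, -18/11)

Set up U = [u_1 | ... | u_1] ∈ R^(3×1). The projector onto W = col(U) is P = U (U^T U)^(-1) U^T.
Compute U^T U =
  [11],
and U^T v = (6).
Solve U^T U · c = U^T v for the coefficients: c = (6/11). The projection is proj_W(v) = U c.
Check: (v - proj_W(v)) · u_1 = 0  (should be 0).
Result: proj_W(v) = (6/11, -6/11, -18/11).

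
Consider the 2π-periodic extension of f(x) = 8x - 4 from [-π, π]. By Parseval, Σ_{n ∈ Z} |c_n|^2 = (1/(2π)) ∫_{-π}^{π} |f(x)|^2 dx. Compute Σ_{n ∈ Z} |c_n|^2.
Σ |c_n|^2 = 64π^2/3 + 16

Expand and integrate term by term over [-π, π]:
  ∫ (8x)^2 dx = 64·(2π^3/3); ∫ 2·8·(-4)·x dx = 0 (odd integrand); ∫ (-4)^2 dx = 16·2π.
So (1/(2π)) ∫_{-π}^{π} (8x - 4)^2 dx = 64π^2/3 + 16 = 64π^2/3 + 16.
Parseval ⇒ Σ |c_n|^2 = 64π^2/3 + 16.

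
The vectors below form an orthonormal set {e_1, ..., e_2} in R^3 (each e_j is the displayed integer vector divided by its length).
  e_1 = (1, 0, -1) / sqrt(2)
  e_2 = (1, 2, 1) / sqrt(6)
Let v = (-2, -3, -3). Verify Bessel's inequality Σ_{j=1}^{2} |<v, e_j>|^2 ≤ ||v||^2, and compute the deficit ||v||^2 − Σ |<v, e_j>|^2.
Σ |<v, e_j>|^2 = 62/3; ||v||^2 = 22; deficit = 4/3

Write each e_j = u_j / sqrt(<u_j, u_j>) where u_j is the displayed integer vector. Then <v, e_j> = <v, u_j> / sqrt(<u_j, u_j>), so |<v, e_j>|^2 = <v, u_j>^2 / <u_j, u_j>.
Coefficients: <v, e_1> = 1/sqrt(2), <v, e_2> = -11/sqrt(6).
Square and sum: Σ |<v, e_j>|^2 = 62/3.
Compute ||v||^2 = v·v = 22.
Deficit = 22 − 62/3 = 4/3 ≥ 0, confirming Bessel's inequality. (The deficit equals ||v − Σ <v,e_j> e_j||^2, the squared distance from v to span{e_j}.)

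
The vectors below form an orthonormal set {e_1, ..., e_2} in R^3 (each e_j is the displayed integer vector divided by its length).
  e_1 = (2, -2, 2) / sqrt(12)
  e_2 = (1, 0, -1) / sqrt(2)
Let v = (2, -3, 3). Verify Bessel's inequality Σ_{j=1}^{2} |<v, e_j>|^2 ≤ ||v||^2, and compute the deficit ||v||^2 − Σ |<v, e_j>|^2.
Σ |<v, e_j>|^2 = 131/6; ||v||^2 = 22; deficit = 1/6

Write each e_j = u_j / sqrt(<u_j, u_j>) where u_j is the displayed integer vector. Then <v, e_j> = <v, u_j> / sqrt(<u_j, u_j>), so |<v, e_j>|^2 = <v, u_j>^2 / <u_j, u_j>.
Coefficients: <v, e_1> = 16/sqrt(12), <v, e_2> = -1/sqrt(2).
Square and sum: Σ |<v, e_j>|^2 = 131/6.
Compute ||v||^2 = v·v = 22.
Deficit = 22 − 131/6 = 1/6 ≥ 0, confirming Bessel's inequality. (The deficit equals ||v − Σ <v,e_j> e_j||^2, the squared distance from v to span{e_j}.)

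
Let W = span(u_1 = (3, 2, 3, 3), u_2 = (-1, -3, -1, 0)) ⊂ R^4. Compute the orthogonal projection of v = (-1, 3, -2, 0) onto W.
proj_W(v) = (-93/197, 456/197, -93/197, -315/197)

Set up U = [u_1 | ... | u_2] ∈ R^(4×2). The projector onto W = col(U) is P = U (U^T U)^(-1) U^T.
Compute U^T U =
  [31, -12]
  [-12, 11],
and U^T v = (-3, -6).
Solve U^T U · c = U^T v for the coefficients: c = (-105/197, -222/197). The projection is proj_W(v) = U c.
Check: (v - proj_W(v)) · u_1 = 0  (should be 0).
Check: (v - proj_W(v)) · u_2 = 0  (should be 0).
Result: proj_W(v) = (-93/197, 456/197, -93/197, -315/197).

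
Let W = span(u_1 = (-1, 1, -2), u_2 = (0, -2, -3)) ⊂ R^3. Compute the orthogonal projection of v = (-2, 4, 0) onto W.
proj_W(v) = (-55/31, 127/31, -2/31)

Set up U = [u_1 | ... | u_2] ∈ R^(3×2). The projector onto W = col(U) is P = U (U^T U)^(-1) U^T.
Compute U^T U =
  [6, 4]
  [4, 13],
and U^T v = (6, -8).
Solve U^T U · c = U^T v for the coefficients: c = (55/31, -36/31). The projection is proj_W(v) = U c.
Check: (v - proj_W(v)) · u_1 = 0  (should be 0).
Check: (v - proj_W(v)) · u_2 = 0  (should be 0).
Result: proj_W(v) = (-55/31, 127/31, -2/31).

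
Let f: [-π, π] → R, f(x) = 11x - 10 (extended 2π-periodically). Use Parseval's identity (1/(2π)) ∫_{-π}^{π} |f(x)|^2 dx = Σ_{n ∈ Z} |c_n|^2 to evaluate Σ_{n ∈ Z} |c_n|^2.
Σ |c_n|^2 = 121π^2/3 + 100

Expand and integrate term by term over [-π, π]:
  ∫ (11x)^2 dx = 121·(2π^3/3); ∫ 2·11·(-10)·x dx = 0 (odd integrand); ∫ (-10)^2 dx = 100·2π.
So (1/(2π)) ∫_{-π}^{π} (11x - 10)^2 dx = 121π^2/3 + 100 = 121π^2/3 + 100.
Parseval ⇒ Σ |c_n|^2 = 121π^2/3 + 100.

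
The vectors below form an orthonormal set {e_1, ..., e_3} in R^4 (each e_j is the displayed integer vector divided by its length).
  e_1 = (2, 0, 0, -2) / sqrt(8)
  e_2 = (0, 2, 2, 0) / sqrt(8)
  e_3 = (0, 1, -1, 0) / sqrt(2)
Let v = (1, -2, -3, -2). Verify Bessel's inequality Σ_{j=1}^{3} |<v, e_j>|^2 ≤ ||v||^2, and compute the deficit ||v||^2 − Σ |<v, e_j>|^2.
Σ |<v, e_j>|^2 = 35/2; ||v||^2 = 18; deficit = 1/2

Write each e_j = u_j / sqrt(<u_j, u_j>) where u_j is the displayed integer vector. Then <v, e_j> = <v, u_j> / sqrt(<u_j, u_j>), so |<v, e_j>|^2 = <v, u_j>^2 / <u_j, u_j>.
Coefficients: <v, e_1> = 6/sqrt(8), <v, e_2> = -10/sqrt(8), <v, e_3> = 1/sqrt(2).
Square and sum: Σ |<v, e_j>|^2 = 35/2.
Compute ||v||^2 = v·v = 18.
Deficit = 18 − 35/2 = 1/2 ≥ 0, confirming Bessel's inequality. (The deficit equals ||v − Σ <v,e_j> e_j||^2, the squared distance from v to span{e_j}.)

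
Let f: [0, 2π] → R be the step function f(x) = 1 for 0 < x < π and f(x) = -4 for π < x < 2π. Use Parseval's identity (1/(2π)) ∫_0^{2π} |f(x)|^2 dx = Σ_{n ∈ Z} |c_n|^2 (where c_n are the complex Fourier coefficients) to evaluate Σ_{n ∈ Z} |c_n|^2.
Σ |c_n|^2 = 17/2

Parseval equates the L^2 energy of f (normalised by 1/(2π)) with the ℓ^2 sum of its Fourier coefficients: (1/(2π)) ∫_0^{2π} |f|^2 = Σ |c_n|^2.
Compute the left side: (1/(2π)) [∫_0^π 1^2 dx + ∫_π^{2π} (-4)^2 dx] = (1/(2π)) · (1π + 16π) = (1 + 16)/2 = 17/2.
So Σ_{n ∈ Z} |c_n|^2 = 17/2.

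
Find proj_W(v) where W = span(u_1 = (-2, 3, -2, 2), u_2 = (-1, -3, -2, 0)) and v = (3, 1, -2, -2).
proj_W(v) = (49/95, 3/95, 66/95, -32/95)

Set up U = [u_1 | ... | u_2] ∈ R^(4×2). The projector onto W = col(U) is P = U (U^T U)^(-1) U^T.
Compute U^T U =
  [21, -3]
  [-3, 14],
and U^T v = (-3, -2).
Solve U^T U · c = U^T v for the coefficients: c = (-16/95, -17/95). The projection is proj_W(v) = U c.
Check: (v - proj_W(v)) · u_1 = 0  (should be 0).
Check: (v - proj_W(v)) · u_2 = 0  (should be 0).
Result: proj_W(v) = (49/95, 3/95, 66/95, -32/95).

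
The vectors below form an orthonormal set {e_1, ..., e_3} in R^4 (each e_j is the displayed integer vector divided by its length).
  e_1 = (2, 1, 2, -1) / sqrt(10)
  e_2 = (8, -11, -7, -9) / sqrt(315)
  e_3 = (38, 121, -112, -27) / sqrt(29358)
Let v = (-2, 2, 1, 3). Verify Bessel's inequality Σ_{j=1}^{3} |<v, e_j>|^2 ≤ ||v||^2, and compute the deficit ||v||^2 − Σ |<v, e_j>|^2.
Σ |<v, e_j>|^2 = 4050/233; ||v||^2 = 18; deficit = 144/233

Write each e_j = u_j / sqrt(<u_j, u_j>) where u_j is the displayed integer vector. Then <v, e_j> = <v, u_j> / sqrt(<u_j, u_j>), so |<v, e_j>|^2 = <v, u_j>^2 / <u_j, u_j>.
Coefficients: <v, e_1> = -3/sqrt(10), <v, e_2> = -72/sqrt(315), <v, e_3> = -27/sqrt(29358).
Square and sum: Σ |<v, e_j>|^2 = 4050/233.
Compute ||v||^2 = v·v = 18.
Deficit = 18 − 4050/233 = 144/233 ≥ 0, confirming Bessel's inequality. (The deficit equals ||v − Σ <v,e_j> e_j||^2, the squared distance from v to span{e_j}.)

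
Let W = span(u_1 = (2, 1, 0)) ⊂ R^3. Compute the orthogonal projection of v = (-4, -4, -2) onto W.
proj_W(v) = (-24/5, -12/5, 0)

Set up U = [u_1 | ... | u_1] ∈ R^(3×1). The projector onto W = col(U) is P = U (U^T U)^(-1) U^T.
Compute U^T U =
  [5],
and U^T v = (-12).
Solve U^T U · c = U^T v for the coefficients: c = (-12/5). The projection is proj_W(v) = U c.
Check: (v - proj_W(v)) · u_1 = 0  (should be 0).
Result: proj_W(v) = (-24/5, -12/5, 0).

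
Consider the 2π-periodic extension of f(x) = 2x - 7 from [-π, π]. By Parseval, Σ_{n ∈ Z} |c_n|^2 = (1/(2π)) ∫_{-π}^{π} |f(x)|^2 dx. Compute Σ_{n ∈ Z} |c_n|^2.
Σ |c_n|^2 = 4π^2/3 + 49

Expand and integrate term by term over [-π, π]:
  ∫ (2x)^2 dx = 4·(2π^3/3); ∫ 2·2·(-7)·x dx = 0 (odd integrand); ∫ (-7)^2 dx = 49·2π.
So (1/(2π)) ∫_{-π}^{π} (2x - 7)^2 dx = 4π^2/3 + 49 = 4π^2/3 + 49.
Parseval ⇒ Σ |c_n|^2 = 4π^2/3 + 49.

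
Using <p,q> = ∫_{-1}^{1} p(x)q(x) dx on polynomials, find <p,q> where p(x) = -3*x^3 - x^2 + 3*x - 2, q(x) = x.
<p,q> = 4/5

Expand the product: p(x)·q(x) = -3*x^4 - x^3 + 3*x^2 - 2*x.
∫_{-1}^{1} of each monomial x^k gives [2/(k+1) if k even, 0 if k odd]. Integrating term-by-term (or equivalently evaluating the antiderivative F(x) = -3*x^5/5 - x^4/4 + x^3 - x^2 at the endpoints):
  F(1) − F(−1) = -17/20 − (-33/20) = 4/5.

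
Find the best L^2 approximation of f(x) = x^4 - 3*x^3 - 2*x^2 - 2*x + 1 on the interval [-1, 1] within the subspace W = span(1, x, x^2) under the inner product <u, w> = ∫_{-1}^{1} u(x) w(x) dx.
g(x) = -8*x^2/7 - 19*x/5 + 32/35

The best approximation g ∈ W is the orthogonal projection of f onto W. Writing g = a_0 + a_1 x + a_2 x^2, the coefficients solve the normal equations G · a = b where
  G_{ij} = <φ_i, φ_j> and b_i = <f, φ_i>, with φ_0 = 1, φ_1 = x, φ_2 = x^2.
G =
  [2, 0, 2/3]
  [0, 2/3, 0]
  [2/3, 0, 2/5],
b = (16/15, -38/15, 16/105).
Solving gives a_0 = 32/35, a_1 = -19/5, a_2 = -8/7, so
  g(x) = -8*x^2/7 - 19*x/5 + 32/35.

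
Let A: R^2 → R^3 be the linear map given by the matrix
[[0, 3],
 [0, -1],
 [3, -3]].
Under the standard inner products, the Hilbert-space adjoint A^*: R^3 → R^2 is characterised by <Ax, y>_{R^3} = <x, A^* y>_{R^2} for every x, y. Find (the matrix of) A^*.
A^* = A^T =
[[0, 0, 3],
 [3, -1, -3]]

For real matrices with standard dot products, the defining identity <Ax, y> = <x, A^* y> gives (Ax)^T y = x^T (A^*) y, i.e. x^T A^T y = x^T (A^*) y. Since this holds for all x, y, we must have A^* = A^T. Therefore
A^* =
[[0, 0, 3],
 [3, -1, -3]].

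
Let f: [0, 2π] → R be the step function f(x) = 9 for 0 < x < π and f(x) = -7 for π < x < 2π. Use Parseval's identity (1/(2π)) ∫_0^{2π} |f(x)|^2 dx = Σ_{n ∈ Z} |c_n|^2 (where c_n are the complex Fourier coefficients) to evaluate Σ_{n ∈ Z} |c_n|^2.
Σ |c_n|^2 = 65

Parseval equates the L^2 energy of f (normalised by 1/(2π)) with the ℓ^2 sum of its Fourier coefficients: (1/(2π)) ∫_0^{2π} |f|^2 = Σ |c_n|^2.
Compute the left side: (1/(2π)) [∫_0^π 9^2 dx + ∫_π^{2π} (-7)^2 dx] = (1/(2π)) · (81π + 49π) = (81 + 49)/2 = 65.
So Σ_{n ∈ Z} |c_n|^2 = 65.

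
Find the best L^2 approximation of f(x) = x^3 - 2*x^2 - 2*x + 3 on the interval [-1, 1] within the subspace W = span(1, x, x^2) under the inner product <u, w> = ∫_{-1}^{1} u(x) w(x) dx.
g(x) = -2*x^2 - 7*x/5 + 3

The best approximation g ∈ W is the orthogonal projection of f onto W. Writing g = a_0 + a_1 x + a_2 x^2, the coefficients solve the normal equations G · a = b where
  G_{ij} = <φ_i, φ_j> and b_i = <f, φ_i>, with φ_0 = 1, φ_1 = x, φ_2 = x^2.
G =
  [2, 0, 2/3]
  [0, 2/3, 0]
  [2/3, 0, 2/5],
b = (14/3, -14/15, 6/5).
Solving gives a_0 = 3, a_1 = -7/5, a_2 = -2, so
  g(x) = -2*x^2 - 7*x/5 + 3.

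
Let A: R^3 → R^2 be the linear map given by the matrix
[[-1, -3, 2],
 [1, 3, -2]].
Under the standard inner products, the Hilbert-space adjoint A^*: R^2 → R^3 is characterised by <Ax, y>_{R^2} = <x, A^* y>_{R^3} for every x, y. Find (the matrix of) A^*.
A^* = A^T =
[[-1, 1],
 [-3, 3],
 [2, -2]]

For real matrices with standard dot products, the defining identity <Ax, y> = <x, A^* y> gives (Ax)^T y = x^T (A^*) y, i.e. x^T A^T y = x^T (A^*) y. Since this holds for all x, y, we must have A^* = A^T. Therefore
A^* =
[[-1, 1],
 [-3, 3],
 [2, -2]].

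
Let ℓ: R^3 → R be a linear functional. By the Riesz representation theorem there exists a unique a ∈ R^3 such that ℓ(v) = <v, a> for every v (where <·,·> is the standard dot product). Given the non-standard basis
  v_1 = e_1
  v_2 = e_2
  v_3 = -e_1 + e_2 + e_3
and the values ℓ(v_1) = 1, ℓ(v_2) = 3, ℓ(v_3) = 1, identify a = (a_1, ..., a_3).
a = (1, 3, -1)

Write a = (a_1, ..., a_3) in the standard basis. For each basis vector v_i, ℓ(v_i) = <v_i, a> is a linear equation in the a_j's. Collect the n equations into a matrix system V a = ℓ, where row i of V is v_i (expressed in the standard basis). Since V is invertible (lower-triangular with 1s on the diagonal, up to permutation), solve by back-substitution:
  V =
[[1, 0, 0],
 [0, 1, 0],
 [-1, 1, 1]]
  V a = (1, 3, 1)
Solving gives a = (1, 3, -1).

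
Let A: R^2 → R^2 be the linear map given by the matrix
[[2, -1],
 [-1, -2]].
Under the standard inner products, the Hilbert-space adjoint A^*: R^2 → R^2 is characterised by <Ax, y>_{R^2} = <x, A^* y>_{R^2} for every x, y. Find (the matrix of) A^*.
A^* = A^T =
[[2, -1],
 [-1, -2]]

For real matrices with standard dot products, the defining identity <Ax, y> = <x, A^* y> gives (Ax)^T y = x^T (A^*) y, i.e. x^T A^T y = x^T (A^*) y. Since this holds for all x, y, we must have A^* = A^T. Therefore
A^* =
[[2, -1],
 [-1, -2]].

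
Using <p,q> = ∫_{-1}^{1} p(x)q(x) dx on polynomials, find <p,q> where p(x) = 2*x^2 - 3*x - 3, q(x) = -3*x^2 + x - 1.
<p,q> = 94/15

Expand the product: p(x)·q(x) = -6*x^4 + 11*x^3 + 4*x^2 + 3.
∫_{-1}^{1} of each monomial x^k gives [2/(k+1) if k even, 0 if k odd]. Integrating term-by-term (or equivalently evaluating the antiderivative F(x) = -6*x^5/5 + 11*x^4/4 + 4*x^3/3 + 3*x at the endpoints):
  F(1) − F(−1) = 353/60 − (-23/60) = 94/15.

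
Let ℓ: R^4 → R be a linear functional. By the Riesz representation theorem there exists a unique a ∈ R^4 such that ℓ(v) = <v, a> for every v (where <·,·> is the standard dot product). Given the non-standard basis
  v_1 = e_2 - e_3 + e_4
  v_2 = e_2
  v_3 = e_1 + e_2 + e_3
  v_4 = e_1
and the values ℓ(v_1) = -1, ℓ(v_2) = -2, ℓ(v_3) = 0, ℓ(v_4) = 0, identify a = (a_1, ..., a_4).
a = (0, -2, 2, 3)

Write a = (a_1, ..., a_4) in the standard basis. For each basis vector v_i, ℓ(v_i) = <v_i, a> is a linear equation in the a_j's. Collect the n equations into a matrix system V a = ℓ, where row i of V is v_i (expressed in the standard basis). Since V is invertible (lower-triangular with 1s on the diagonal, up to permutation), solve by back-substitution:
  V =
[[0, 1, -1, 1],
 [0, 1, 0, 0],
 [1, 1, 1, 0],
 [1, 0, 0, 0]]
  V a = (-1, -2, 0, 0)
Solving gives a = (0, -2, 2, 3).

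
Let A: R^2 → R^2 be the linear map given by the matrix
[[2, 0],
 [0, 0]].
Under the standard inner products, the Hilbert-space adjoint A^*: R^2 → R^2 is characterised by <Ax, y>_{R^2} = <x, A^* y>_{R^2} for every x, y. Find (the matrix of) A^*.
A^* = A^T =
[[2, 0],
 [0, 0]]

For real matrices with standard dot products, the defining identity <Ax, y> = <x, A^* y> gives (Ax)^T y = x^T (A^*) y, i.e. x^T A^T y = x^T (A^*) y. Since this holds for all x, y, we must have A^* = A^T. Therefore
A^* =
[[2, 0],
 [0, 0]].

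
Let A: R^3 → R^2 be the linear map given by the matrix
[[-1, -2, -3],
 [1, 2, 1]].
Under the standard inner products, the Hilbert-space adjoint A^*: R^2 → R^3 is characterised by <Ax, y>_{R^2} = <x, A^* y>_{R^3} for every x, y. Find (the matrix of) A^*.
A^* = A^T =
[[-1, 1],
 [-2, 2],
 [-3, 1]]

For real matrices with standard dot products, the defining identity <Ax, y> = <x, A^* y> gives (Ax)^T y = x^T (A^*) y, i.e. x^T A^T y = x^T (A^*) y. Since this holds for all x, y, we must have A^* = A^T. Therefore
A^* =
[[-1, 1],
 [-2, 2],
 [-3, 1]].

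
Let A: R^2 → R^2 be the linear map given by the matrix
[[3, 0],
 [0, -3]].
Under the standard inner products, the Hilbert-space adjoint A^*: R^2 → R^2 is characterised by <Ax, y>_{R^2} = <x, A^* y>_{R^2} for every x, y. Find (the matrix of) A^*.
A^* = A^T =
[[3, 0],
 [0, -3]]

For real matrices with standard dot products, the defining identity <Ax, y> = <x, A^* y> gives (Ax)^T y = x^T (A^*) y, i.e. x^T A^T y = x^T (A^*) y. Since this holds for all x, y, we must have A^* = A^T. Therefore
A^* =
[[3, 0],
 [0, -3]].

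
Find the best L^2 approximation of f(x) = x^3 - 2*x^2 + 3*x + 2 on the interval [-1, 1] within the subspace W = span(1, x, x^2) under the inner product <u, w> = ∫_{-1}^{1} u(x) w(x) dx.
g(x) = -2*x^2 + 18*x/5 + 2

The best approximation g ∈ W is the orthogonal projection of f onto W. Writing g = a_0 + a_1 x + a_2 x^2, the coefficients solve the normal equations G · a = b where
  G_{ij} = <φ_i, φ_j> and b_i = <f, φ_i>, with φ_0 = 1, φ_1 = x, φ_2 = x^2.
G =
  [2, 0, 2/3]
  [0, 2/3, 0]
  [2/3, 0, 2/5],
b = (8/3, 12/5, 8/15).
Solving gives a_0 = 2, a_1 = 18/5, a_2 = -2, so
  g(x) = -2*x^2 + 18*x/5 + 2.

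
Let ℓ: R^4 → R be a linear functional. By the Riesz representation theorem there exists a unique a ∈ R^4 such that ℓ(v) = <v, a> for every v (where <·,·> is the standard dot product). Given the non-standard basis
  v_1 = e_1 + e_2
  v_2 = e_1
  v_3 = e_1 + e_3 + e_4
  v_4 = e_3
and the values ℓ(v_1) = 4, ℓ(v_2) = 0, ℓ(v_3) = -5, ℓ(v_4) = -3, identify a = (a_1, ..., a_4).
a = (0, 4, -3, -2)

Write a = (a_1, ..., a_4) in the standard basis. For each basis vector v_i, ℓ(v_i) = <v_i, a> is a linear equation in the a_j's. Collect the n equations into a matrix system V a = ℓ, where row i of V is v_i (expressed in the standard basis). Since V is invertible (lower-triangular with 1s on the diagonal, up to permutation), solve by back-substitution:
  V =
[[1, 1, 0, 0],
 [1, 0, 0, 0],
 [1, 0, 1, 1],
 [0, 0, 1, 0]]
  V a = (4, 0, -5, -3)
Solving gives a = (0, 4, -3, -2).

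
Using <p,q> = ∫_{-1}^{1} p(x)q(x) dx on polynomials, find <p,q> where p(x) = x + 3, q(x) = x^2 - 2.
<p,q> = -10

Expand the product: p(x)·q(x) = x^3 + 3*x^2 - 2*x - 6.
∫_{-1}^{1} of each monomial x^k gives [2/(k+1) if k even, 0 if k odd]. Integrating term-by-term (or equivalently evaluating the antiderivative F(x) = x^4/4 + x^3 - x^2 - 6*x at the endpoints):
  F(1) − F(−1) = -23/4 − (17/4) = -10.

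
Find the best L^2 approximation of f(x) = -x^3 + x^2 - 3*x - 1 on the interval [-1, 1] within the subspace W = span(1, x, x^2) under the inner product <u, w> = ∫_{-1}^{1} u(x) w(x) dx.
g(x) = x^2 - 18*x/5 - 1

The best approximation g ∈ W is the orthogonal projection of f onto W. Writing g = a_0 + a_1 x + a_2 x^2, the coefficients solve the normal equations G · a = b where
  G_{ij} = <φ_i, φ_j> and b_i = <f, φ_i>, with φ_0 = 1, φ_1 = x, φ_2 = x^2.
G =
  [2, 0, 2/3]
  [0, 2/3, 0]
  [2/3, 0, 2/5],
b = (-4/3, -12/5, -4/15).
Solving gives a_0 = -1, a_1 = -18/5, a_2 = 1, so
  g(x) = x^2 - 18*x/5 - 1.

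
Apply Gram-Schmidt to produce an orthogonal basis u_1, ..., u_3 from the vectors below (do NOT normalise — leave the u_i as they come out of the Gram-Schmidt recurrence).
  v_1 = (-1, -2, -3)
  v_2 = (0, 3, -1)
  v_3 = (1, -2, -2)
Orthogonal basis:
  u_1 = (-1, -2, -3)
  u_2 = (-3/14, 18/7, -23/14)
  u_3 = (209/131, -19/131, -57/131)

Apply the Gram-Schmidt recurrence
  u_1 = v_1
  u_i = v_i − Σ_{j<i} ((v_i · u_j) / (u_j · u_j)) · u_j.

Step by step this gives:
  u_1 = (-1, -2, -3)
  u_2 = (-3/14, 18/7, -23/14)
  u_3 = (209/131, -19/131, -57/131)

Orthogonality check:
  u_2 · u_1 = 0 (should be 0)
  u_3 · u_1 = 0 (should be 0)
  u_3 · u_2 = 0 (should be 0)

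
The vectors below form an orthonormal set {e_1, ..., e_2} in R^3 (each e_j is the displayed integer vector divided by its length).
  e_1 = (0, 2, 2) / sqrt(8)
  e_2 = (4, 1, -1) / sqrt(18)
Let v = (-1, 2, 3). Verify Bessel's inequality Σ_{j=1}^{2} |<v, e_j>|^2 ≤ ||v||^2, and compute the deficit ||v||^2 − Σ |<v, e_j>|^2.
Σ |<v, e_j>|^2 = 125/9; ||v||^2 = 14; deficit = 1/9

Write each e_j = u_j / sqrt(<u_j, u_j>) where u_j is the displayed integer vector. Then <v, e_j> = <v, u_j> / sqrt(<u_j, u_j>), so |<v, e_j>|^2 = <v, u_j>^2 / <u_j, u_j>.
Coefficients: <v, e_1> = 10/sqrt(8), <v, e_2> = -5/sqrt(18).
Square and sum: Σ |<v, e_j>|^2 = 125/9.
Compute ||v||^2 = v·v = 14.
Deficit = 14 − 125/9 = 1/9 ≥ 0, confirming Bessel's inequality. (The deficit equals ||v − Σ <v,e_j> e_j||^2, the squared distance from v to span{e_j}.)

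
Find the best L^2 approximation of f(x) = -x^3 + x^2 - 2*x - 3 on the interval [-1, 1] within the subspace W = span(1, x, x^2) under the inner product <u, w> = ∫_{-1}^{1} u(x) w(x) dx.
g(x) = x^2 - 13*x/5 - 3

The best approximation g ∈ W is the orthogonal projection of f onto W. Writing g = a_0 + a_1 x + a_2 x^2, the coefficients solve the normal equations G · a = b where
  G_{ij} = <φ_i, φ_j> and b_i = <f, φ_i>, with φ_0 = 1, φ_1 = x, φ_2 = x^2.
G =
  [2, 0, 2/3]
  [0, 2/3, 0]
  [2/3, 0, 2/5],
b = (-16/3, -26/15, -8/5).
Solving gives a_0 = -3, a_1 = -13/5, a_2 = 1, so
  g(x) = x^2 - 13*x/5 - 3.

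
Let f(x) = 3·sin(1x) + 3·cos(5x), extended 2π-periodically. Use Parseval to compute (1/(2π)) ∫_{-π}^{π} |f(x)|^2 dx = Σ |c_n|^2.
Σ |c_n|^2 = 9

Expand |f|^2 and use orthogonality of {sin(nx), cos(mx)} on [-π, π]:
  ∫_{-π}^{π} sin(nx)^2 dx = π, ∫ cos(mx)^2 dx = π, and cross terms integrate to 0.
So ∫_{-π}^{π} f(x)^2 dx = 3^2 · π + 3^2 · π = (9 + 9)π.
Divide by 2π: (9 + 9)/2 = 9.
By Parseval, this equals Σ |c_n|^2.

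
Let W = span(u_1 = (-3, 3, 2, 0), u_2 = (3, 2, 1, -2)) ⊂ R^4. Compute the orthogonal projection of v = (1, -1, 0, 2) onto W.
proj_W(v) = (117/395, -477/395, -294/395, 144/395)

Set up U = [u_1 | ... | u_2] ∈ R^(4×2). The projector onto W = col(U) is P = U (U^T U)^(-1) U^T.
Compute U^T U =
  [22, -1]
  [-1, 18],
and U^T v = (-6, -3).
Solve U^T U · c = U^T v for the coefficients: c = (-111/395, -72/395). The projection is proj_W(v) = U c.
Check: (v - proj_W(v)) · u_1 = 0  (should be 0).
Check: (v - proj_W(v)) · u_2 = 0  (should be 0).
Result: proj_W(v) = (117/395, -477/395, -294/395, 144/395).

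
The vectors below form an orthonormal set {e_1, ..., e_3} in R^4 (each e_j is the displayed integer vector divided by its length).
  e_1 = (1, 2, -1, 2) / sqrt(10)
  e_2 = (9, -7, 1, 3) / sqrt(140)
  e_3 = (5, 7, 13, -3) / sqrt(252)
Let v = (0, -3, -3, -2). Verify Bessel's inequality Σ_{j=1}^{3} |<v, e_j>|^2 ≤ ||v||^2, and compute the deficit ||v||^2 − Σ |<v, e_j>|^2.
Σ |<v, e_j>|^2 = 35/2; ||v||^2 = 22; deficit = 9/2

Write each e_j = u_j / sqrt(<u_j, u_j>) where u_j is the displayed integer vector. Then <v, e_j> = <v, u_j> / sqrt(<u_j, u_j>), so |<v, e_j>|^2 = <v, u_j>^2 / <u_j, u_j>.
Coefficients: <v, e_1> = -7/sqrt(10), <v, e_2> = 12/sqrt(140), <v, e_3> = -54/sqrt(252).
Square and sum: Σ |<v, e_j>|^2 = 35/2.
Compute ||v||^2 = v·v = 22.
Deficit = 22 − 35/2 = 9/2 ≥ 0, confirming Bessel's inequality. (The deficit equals ||v − Σ <v,e_j> e_j||^2, the squared distance from v to span{e_j}.)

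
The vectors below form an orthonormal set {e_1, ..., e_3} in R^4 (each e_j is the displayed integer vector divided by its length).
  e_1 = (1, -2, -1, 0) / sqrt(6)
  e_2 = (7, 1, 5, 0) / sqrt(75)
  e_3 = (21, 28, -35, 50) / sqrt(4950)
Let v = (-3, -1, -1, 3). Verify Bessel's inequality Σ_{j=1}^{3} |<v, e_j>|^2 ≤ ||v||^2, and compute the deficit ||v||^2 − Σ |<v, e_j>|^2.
Σ |<v, e_j>|^2 = 1139/99; ||v||^2 = 20; deficit = 841/99

Write each e_j = u_j / sqrt(<u_j, u_j>) where u_j is the displayed integer vector. Then <v, e_j> = <v, u_j> / sqrt(<u_j, u_j>), so |<v, e_j>|^2 = <v, u_j>^2 / <u_j, u_j>.
Coefficients: <v, e_1> = 0/sqrt(6), <v, e_2> = -27/sqrt(75), <v, e_3> = 94/sqrt(4950).
Square and sum: Σ |<v, e_j>|^2 = 1139/99.
Compute ||v||^2 = v·v = 20.
Deficit = 20 − 1139/99 = 841/99 ≥ 0, confirming Bessel's inequality. (The deficit equals ||v − Σ <v,e_j> e_j||^2, the squared distance from v to span{e_j}.)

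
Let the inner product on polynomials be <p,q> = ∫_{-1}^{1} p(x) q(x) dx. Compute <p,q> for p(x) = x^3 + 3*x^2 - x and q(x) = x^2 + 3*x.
<p,q> = 2/5

Expand the product: p(x)·q(x) = x^5 + 6*x^4 + 8*x^3 - 3*x^2.
∫_{-1}^{1} of each monomial x^k gives [2/(k+1) if k even, 0 if k odd]. Integrating term-by-term (or equivalently evaluating the antiderivative F(x) = x^6/6 + 6*x^5/5 + 2*x^4 - x^3 at the endpoints):
  F(1) − F(−1) = 71/30 − (59/30) = 2/5.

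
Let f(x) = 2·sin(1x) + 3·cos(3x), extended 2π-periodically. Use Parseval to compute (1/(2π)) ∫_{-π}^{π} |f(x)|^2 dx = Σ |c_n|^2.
Σ |c_n|^2 = 13/2

Expand |f|^2 and use orthogonality of {sin(nx), cos(mx)} on [-π, π]:
  ∫_{-π}^{π} sin(nx)^2 dx = π, ∫ cos(mx)^2 dx = π, and cross terms integrate to 0.
So ∫_{-π}^{π} f(x)^2 dx = 2^2 · π + 3^2 · π = (4 + 9)π.
Divide by 2π: (4 + 9)/2 = 13/2.
By Parseval, this equals Σ |c_n|^2.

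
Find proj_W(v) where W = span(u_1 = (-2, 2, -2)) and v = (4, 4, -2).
proj_W(v) = (-2/3, 2/3, -2/3)

Set up U = [u_1 | ... | u_1] ∈ R^(3×1). The projector onto W = col(U) is P = U (U^T U)^(-1) U^T.
Compute U^T U =
  [12],
and U^T v = (4).
Solve U^T U · c = U^T v for the coefficients: c = (1/3). The projection is proj_W(v) = U c.
Check: (v - proj_W(v)) · u_1 = 0  (should be 0).
Result: proj_W(v) = (-2/3, 2/3, -2/3).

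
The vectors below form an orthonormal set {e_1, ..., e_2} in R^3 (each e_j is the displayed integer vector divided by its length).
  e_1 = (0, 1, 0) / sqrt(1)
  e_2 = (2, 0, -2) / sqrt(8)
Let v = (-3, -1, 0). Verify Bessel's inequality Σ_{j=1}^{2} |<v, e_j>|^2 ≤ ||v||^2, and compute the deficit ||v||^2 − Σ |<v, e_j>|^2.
Σ |<v, e_j>|^2 = 11/2; ||v||^2 = 10; deficit = 9/2

Write each e_j = u_j / sqrt(<u_j, u_j>) where u_j is the displayed integer vector. Then <v, e_j> = <v, u_j> / sqrt(<u_j, u_j>), so |<v, e_j>|^2 = <v, u_j>^2 / <u_j, u_j>.
Coefficients: <v, e_1> = -1/sqrt(1), <v, e_2> = -6/sqrt(8).
Square and sum: Σ |<v, e_j>|^2 = 11/2.
Compute ||v||^2 = v·v = 10.
Deficit = 10 − 11/2 = 9/2 ≥ 0, confirming Bessel's inequality. (The deficit equals ||v − Σ <v,e_j> e_j||^2, the squared distance from v to span{e_j}.)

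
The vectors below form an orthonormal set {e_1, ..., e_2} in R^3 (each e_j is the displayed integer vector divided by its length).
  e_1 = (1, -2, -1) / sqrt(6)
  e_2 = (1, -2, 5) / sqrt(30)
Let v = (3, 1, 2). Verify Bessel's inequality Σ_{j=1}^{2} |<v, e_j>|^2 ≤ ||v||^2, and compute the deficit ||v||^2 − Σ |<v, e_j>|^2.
Σ |<v, e_j>|^2 = 21/5; ||v||^2 = 14; deficit = 49/5

Write each e_j = u_j / sqrt(<u_j, u_j>) where u_j is the displayed integer vector. Then <v, e_j> = <v, u_j> / sqrt(<u_j, u_j>), so |<v, e_j>|^2 = <v, u_j>^2 / <u_j, u_j>.
Coefficients: <v, e_1> = -1/sqrt(6), <v, e_2> = 11/sqrt(30).
Square and sum: Σ |<v, e_j>|^2 = 21/5.
Compute ||v||^2 = v·v = 14.
Deficit = 14 − 21/5 = 49/5 ≥ 0, confirming Bessel's inequality. (The deficit equals ||v − Σ <v,e_j> e_j||^2, the squared distance from v to span{e_j}.)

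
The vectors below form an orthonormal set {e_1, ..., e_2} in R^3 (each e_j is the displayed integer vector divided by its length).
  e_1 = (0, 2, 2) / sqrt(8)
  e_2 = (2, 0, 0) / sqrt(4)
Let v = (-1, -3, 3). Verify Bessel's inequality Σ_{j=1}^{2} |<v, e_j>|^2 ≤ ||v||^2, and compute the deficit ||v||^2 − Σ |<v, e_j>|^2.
Σ |<v, e_j>|^2 = 1; ||v||^2 = 19; deficit = 18

Write each e_j = u_j / sqrt(<u_j, u_j>) where u_j is the displayed integer vector. Then <v, e_j> = <v, u_j> / sqrt(<u_j, u_j>), so |<v, e_j>|^2 = <v, u_j>^2 / <u_j, u_j>.
Coefficients: <v, e_1> = 0/sqrt(8), <v, e_2> = -2/sqrt(4).
Square and sum: Σ |<v, e_j>|^2 = 1.
Compute ||v||^2 = v·v = 19.
Deficit = 19 − 1 = 18 ≥ 0, confirming Bessel's inequality. (The deficit equals ||v − Σ <v,e_j> e_j||^2, the squared distance from v to span{e_j}.)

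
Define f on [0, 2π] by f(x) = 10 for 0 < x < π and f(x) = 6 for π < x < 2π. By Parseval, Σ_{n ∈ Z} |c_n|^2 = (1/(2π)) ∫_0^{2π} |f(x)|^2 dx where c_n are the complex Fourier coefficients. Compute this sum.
Σ |c_n|^2 = 68

Parseval equates the L^2 energy of f (normalised by 1/(2π)) with the ℓ^2 sum of its Fourier coefficients: (1/(2π)) ∫_0^{2π} |f|^2 = Σ |c_n|^2.
Compute the left side: (1/(2π)) [∫_0^π 10^2 dx + ∫_π^{2π} 6^2 dx] = (1/(2π)) · (100π + 36π) = (100 + 36)/2 = 68.
So Σ_{n ∈ Z} |c_n|^2 = 68.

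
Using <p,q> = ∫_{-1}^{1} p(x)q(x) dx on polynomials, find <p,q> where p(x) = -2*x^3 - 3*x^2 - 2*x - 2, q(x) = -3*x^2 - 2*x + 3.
<p,q> = -92/15

Expand the product: p(x)·q(x) = 6*x^5 + 13*x^4 + 6*x^3 + x^2 - 2*x - 6.
∫_{-1}^{1} of each monomial x^k gives [2/(k+1) if k even, 0 if k odd]. Integrating term-by-term (or equivalently evaluating the antiderivative F(x) = x^6 + 13*x^5/5 + 3*x^4/2 + x^3/3 - x^2 - 6*x at the endpoints):
  F(1) − F(−1) = -47/30 − (137/30) = -92/15.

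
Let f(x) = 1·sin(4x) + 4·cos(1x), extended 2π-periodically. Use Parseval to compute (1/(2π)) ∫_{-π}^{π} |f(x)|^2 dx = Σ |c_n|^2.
Σ |c_n|^2 = 17/2

Expand |f|^2 and use orthogonality of {sin(nx), cos(mx)} on [-π, π]:
  ∫_{-π}^{π} sin(nx)^2 dx = π, ∫ cos(mx)^2 dx = π, and cross terms integrate to 0.
So ∫_{-π}^{π} f(x)^2 dx = 1^2 · π + 4^2 · π = (1 + 16)π.
Divide by 2π: (1 + 16)/2 = 17/2.
By Parseval, this equals Σ |c_n|^2.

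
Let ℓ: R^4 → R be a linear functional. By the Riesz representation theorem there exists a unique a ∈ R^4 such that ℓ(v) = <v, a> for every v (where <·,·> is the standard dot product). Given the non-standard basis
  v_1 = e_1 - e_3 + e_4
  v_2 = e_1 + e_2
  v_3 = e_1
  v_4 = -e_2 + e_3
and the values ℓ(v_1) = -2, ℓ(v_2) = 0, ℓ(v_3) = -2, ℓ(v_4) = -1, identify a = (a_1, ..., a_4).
a = (-2, 2, 1, 1)

Write a = (a_1, ..., a_4) in the standard basis. For each basis vector v_i, ℓ(v_i) = <v_i, a> is a linear equation in the a_j's. Collect the n equations into a matrix system V a = ℓ, where row i of V is v_i (expressed in the standard basis). Since V is invertible (lower-triangular with 1s on the diagonal, up to permutation), solve by back-substitution:
  V =
[[1, 0, -1, 1],
 [1, 1, 0, 0],
 [1, 0, 0, 0],
 [0, -1, 1, 0]]
  V a = (-2, 0, -2, -1)
Solving gives a = (-2, 2, 1, 1).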